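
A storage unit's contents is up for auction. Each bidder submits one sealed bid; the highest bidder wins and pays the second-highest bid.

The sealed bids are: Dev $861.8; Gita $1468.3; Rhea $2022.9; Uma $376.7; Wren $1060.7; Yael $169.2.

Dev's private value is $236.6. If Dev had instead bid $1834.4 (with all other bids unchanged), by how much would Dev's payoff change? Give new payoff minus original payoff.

The highest bid among the other bidders is $2022.9; Dev's bid doesn't change that.
Original bid $861.8: Dev is not highest (top rival bid is $2022.9); payoff $0.
Alternative bid $1834.4: Dev is not highest (top rival bid is $2022.9); payoff $0.
Change in payoff = $0 − ($0) = $0.

$0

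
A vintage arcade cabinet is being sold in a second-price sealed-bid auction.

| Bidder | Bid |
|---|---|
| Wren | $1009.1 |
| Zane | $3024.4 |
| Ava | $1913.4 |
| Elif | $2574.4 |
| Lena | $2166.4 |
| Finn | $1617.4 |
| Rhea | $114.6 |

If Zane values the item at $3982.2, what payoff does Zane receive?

Highest bid: Zane at $3024.4, so Zane wins.
Second-highest bid: Elif at $2574.4 — that is the price the winner pays.
Zane's payoff = value − price = $3982.2 − $2574.4 = $1407.8.

$1407.8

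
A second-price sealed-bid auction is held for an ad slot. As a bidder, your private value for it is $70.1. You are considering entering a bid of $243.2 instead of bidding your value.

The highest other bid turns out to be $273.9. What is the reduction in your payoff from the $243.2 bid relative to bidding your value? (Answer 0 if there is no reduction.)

$0

Bidding your value $70.1: you lose (since $70.1 < $273.9). Payoff $0.
Bidding $243.2: you lose. Payoff $0.
Difference = $0 − $0 = $0; both bids lead to the same outcome because the competing bid is above both your value and your alternative bid.
Truthful bidding weakly dominates here: raising your bid can only win items priced above your value, and lowering it can only forfeit items priced below.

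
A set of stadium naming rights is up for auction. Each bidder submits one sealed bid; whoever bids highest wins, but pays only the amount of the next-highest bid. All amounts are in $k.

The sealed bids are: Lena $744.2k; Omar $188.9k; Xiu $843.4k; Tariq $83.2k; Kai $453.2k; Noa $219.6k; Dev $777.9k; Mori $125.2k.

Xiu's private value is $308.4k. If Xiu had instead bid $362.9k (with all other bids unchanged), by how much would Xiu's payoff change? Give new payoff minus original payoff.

The highest bid among the other bidders is $777.9k; Xiu's bid doesn't change that.
Original bid $843.4k: Xiu is highest, pays the top rival bid $777.9k; payoff $308.4k − $777.9k = −$469.5k.
Alternative bid $362.9k: Xiu is not highest (top rival bid is $777.9k); payoff $0k.
Change in payoff = $0k − (−$469.5k) = $469.5k.

$469.5k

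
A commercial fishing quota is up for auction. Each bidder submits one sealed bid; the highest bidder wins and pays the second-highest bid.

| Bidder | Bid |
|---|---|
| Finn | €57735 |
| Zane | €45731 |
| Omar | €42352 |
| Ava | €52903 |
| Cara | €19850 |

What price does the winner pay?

€52903

Highest bid: Finn at €57735, so Finn wins.
Second-highest bid: Ava at €52903 — that is the price the winner pays.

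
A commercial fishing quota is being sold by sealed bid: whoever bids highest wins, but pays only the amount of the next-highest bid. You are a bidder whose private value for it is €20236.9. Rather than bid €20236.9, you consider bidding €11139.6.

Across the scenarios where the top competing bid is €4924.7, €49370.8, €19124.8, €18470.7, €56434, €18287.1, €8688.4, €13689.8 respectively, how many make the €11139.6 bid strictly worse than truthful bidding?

4

The deviation hurts exactly when the highest competing bid lies strictly between €11139.6 and €20236.9 — underbidding then forfeits a profitable win.
€4924.7: below both → same outcome either way.
€49370.8: above both → same outcome either way.
€19124.8: inside the interval → strictly worse (loss €1112.1).
€18470.7: inside the interval → strictly worse (loss €1766.2).
€56434: above both → same outcome either way.
€18287.1: inside the interval → strictly worse (loss €1949.8).
€8688.4: below both → same outcome either way.
€13689.8: inside the interval → strictly worse (loss €6547.1).
Count: 4.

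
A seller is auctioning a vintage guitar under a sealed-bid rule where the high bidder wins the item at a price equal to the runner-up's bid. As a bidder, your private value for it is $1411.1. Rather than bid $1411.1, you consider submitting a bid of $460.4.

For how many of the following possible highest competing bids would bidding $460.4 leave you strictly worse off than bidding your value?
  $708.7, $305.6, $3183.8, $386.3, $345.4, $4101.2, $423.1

1

The deviation hurts exactly when the highest competing bid lies strictly between $460.4 and $1411.1 — underbidding then forfeits a profitable win.
$708.7: inside the interval → strictly worse (loss $702.4).
$305.6: below both → same outcome either way.
$3183.8: above both → same outcome either way.
$386.3: below both → same outcome either way.
$345.4: below both → same outcome either way.
$4101.2: above both → same outcome either way.
$423.1: below both → same outcome either way.
Count: 1.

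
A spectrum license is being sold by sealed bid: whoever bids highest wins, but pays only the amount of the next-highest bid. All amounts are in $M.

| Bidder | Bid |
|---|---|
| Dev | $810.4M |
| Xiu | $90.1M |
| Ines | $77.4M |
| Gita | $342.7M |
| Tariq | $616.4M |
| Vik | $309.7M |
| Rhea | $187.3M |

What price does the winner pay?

$616.4M

Highest bid: Dev at $810.4M, so Dev wins.
Second-highest bid: Tariq at $616.4M — that is the price the winner pays.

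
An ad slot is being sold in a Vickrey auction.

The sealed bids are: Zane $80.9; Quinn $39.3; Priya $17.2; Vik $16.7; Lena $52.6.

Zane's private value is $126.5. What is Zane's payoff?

$73.9

Highest bid: Zane at $80.9, so Zane wins.
Second-highest bid: Lena at $52.6 — that is the price the winner pays.
Zane's payoff = value − price = $126.5 − $52.6 = $73.9.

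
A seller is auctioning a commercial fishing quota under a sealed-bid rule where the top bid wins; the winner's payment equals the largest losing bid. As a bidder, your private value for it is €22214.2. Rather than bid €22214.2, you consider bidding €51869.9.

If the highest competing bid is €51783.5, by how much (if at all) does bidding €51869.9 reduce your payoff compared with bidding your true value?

Bidding your value €22214.2: you lose (since €22214.2 < €51783.5). Payoff €0.
Bidding €51869.9: you win and pay €51783.5. Payoff €22214.2 − €51783.5 = −€29569.3.
The competing bid €51783.5 lies between your value and your inflated bid, so overbidding wins an item priced above your value.
Loss from deviating = €0 − (−€29569.3) = €29569.3.

€29569.3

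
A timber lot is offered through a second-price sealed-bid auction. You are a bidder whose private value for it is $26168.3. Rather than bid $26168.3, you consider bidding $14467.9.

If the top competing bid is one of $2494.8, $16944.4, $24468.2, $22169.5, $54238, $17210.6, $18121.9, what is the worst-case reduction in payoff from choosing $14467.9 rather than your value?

$9223.9

$2494.8: same outcome either way → loss $0.
$16944.4: truthful gives $9223.9, deviation gives $0 → loss $9223.9.
$24468.2: truthful gives $1700.1, deviation gives $0 → loss $1700.1.
$22169.5: truthful gives $3998.8, deviation gives $0 → loss $3998.8.
$54238: same outcome either way → loss $0.
$17210.6: truthful gives $8957.7, deviation gives $0 → loss $8957.7.
$18121.9: truthful gives $8046.4, deviation gives $0 → loss $8046.4.
Maximum loss: $9223.9.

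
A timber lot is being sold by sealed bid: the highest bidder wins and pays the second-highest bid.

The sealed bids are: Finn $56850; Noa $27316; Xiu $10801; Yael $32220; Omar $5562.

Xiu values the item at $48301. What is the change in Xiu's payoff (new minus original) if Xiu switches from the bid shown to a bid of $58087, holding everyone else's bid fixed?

−$8549

The highest bid among the other bidders is $56850; Xiu's bid doesn't change that.
Original bid $10801: Xiu is not highest (top rival bid is $56850); payoff $0.
Alternative bid $58087: Xiu is highest, pays the top rival bid $56850; payoff $48301 − $56850 = −$8549.
Change in payoff = −$8549 − ($0) = −$8549.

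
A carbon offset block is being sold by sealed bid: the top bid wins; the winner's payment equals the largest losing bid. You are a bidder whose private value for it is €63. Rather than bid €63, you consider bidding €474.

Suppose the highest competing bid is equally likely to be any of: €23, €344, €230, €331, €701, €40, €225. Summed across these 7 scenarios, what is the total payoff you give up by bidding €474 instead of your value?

€878

The deviation costs you only when the competing bid falls strictly between €63 and €474; elsewhere both bids give the same outcome.
€23: outcomes coincide → loss €0.
€344: truthful payoff €0, deviation payoff −€281 → loss €281.
€230: truthful payoff €0, deviation payoff −€167 → loss €167.
€331: truthful payoff €0, deviation payoff −€268 → loss €268.
€701: outcomes coincide → loss €0.
€40: outcomes coincide → loss €0.
€225: truthful payoff €0, deviation payoff −€162 → loss €162.
Total loss = €281 + €167 + €268 + €162 = €878.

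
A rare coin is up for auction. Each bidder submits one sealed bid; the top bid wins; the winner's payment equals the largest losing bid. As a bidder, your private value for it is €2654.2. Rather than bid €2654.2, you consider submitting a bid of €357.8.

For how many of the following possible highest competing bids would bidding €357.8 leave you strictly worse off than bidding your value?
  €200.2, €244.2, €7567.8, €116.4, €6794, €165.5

The deviation hurts exactly when the highest competing bid lies strictly between €357.8 and €2654.2 — underbidding then forfeits a profitable win.
€200.2: below both → same outcome either way.
€244.2: below both → same outcome either way.
€7567.8: above both → same outcome either way.
€116.4: below both → same outcome either way.
€6794: above both → same outcome either way.
€165.5: below both → same outcome either way.
Count: 0.

0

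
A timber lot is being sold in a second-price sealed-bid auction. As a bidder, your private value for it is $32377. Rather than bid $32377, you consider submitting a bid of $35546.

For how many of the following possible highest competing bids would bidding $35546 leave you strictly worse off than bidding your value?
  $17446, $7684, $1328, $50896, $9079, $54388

The deviation hurts exactly when the highest competing bid lies strictly between $32377 and $35546 — overbidding then wins at a price above your value.
$17446: below both → same outcome either way.
$7684: below both → same outcome either way.
$1328: below both → same outcome either way.
$50896: above both → same outcome either way.
$9079: below both → same outcome either way.
$54388: above both → same outcome either way.
Count: 0.

0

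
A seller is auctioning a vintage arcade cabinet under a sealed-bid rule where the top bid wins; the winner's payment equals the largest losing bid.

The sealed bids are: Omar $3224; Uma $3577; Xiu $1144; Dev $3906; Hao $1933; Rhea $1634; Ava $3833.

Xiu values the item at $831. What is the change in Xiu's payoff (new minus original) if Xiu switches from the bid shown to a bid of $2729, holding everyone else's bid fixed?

$0

The highest bid among the other bidders is $3906; Xiu's bid doesn't change that.
Original bid $1144: Xiu is not highest (top rival bid is $3906); payoff $0.
Alternative bid $2729: Xiu is not highest (top rival bid is $3906); payoff $0.
Change in payoff = $0 − ($0) = $0.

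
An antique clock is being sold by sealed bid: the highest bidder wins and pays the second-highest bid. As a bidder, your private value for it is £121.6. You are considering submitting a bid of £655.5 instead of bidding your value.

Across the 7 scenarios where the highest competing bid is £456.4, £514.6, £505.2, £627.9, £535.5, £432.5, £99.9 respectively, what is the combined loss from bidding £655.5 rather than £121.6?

£2342.5

The deviation costs you only when the competing bid falls strictly between £121.6 and £655.5; elsewhere both bids give the same outcome.
£456.4: truthful payoff £0, deviation payoff −£334.8 → loss £334.8.
£514.6: truthful payoff £0, deviation payoff −£393 → loss £393.
£505.2: truthful payoff £0, deviation payoff −£383.6 → loss £383.6.
£627.9: truthful payoff £0, deviation payoff −£506.3 → loss £506.3.
£535.5: truthful payoff £0, deviation payoff −£413.9 → loss £413.9.
£432.5: truthful payoff £0, deviation payoff −£310.9 → loss £310.9.
£99.9: outcomes coincide → loss £0.
Total loss = £334.8 + £393 + £383.6 + £506.3 + £413.9 + £310.9 = £2342.5.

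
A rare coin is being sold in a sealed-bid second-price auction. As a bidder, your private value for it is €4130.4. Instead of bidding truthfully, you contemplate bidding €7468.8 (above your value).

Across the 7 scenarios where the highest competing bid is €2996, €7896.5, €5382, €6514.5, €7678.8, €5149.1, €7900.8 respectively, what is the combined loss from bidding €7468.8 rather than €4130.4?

€4654.4

The deviation costs you only when the competing bid falls strictly between €4130.4 and €7468.8; elsewhere both bids give the same outcome.
€2996: outcomes coincide → loss €0.
€7896.5: outcomes coincide → loss €0.
€5382: truthful payoff €0, deviation payoff −€1251.6 → loss €1251.6.
€6514.5: truthful payoff €0, deviation payoff −€2384.1 → loss €2384.1.
€7678.8: outcomes coincide → loss €0.
€5149.1: truthful payoff €0, deviation payoff −€1018.7 → loss €1018.7.
€7900.8: outcomes coincide → loss €0.
Total loss = €1251.6 + €2384.1 + €1018.7 = €4654.4.
Because the price is fixed by the runner-up's bid, deviating from your value can only change a good outcome into a bad one — never the reverse.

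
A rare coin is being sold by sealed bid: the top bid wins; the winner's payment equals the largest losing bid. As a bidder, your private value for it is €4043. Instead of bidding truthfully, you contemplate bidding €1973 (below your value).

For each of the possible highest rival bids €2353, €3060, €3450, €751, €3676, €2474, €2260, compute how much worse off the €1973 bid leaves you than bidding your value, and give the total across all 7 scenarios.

€6985

The deviation costs you only when the competing bid falls strictly between €1973 and €4043; elsewhere both bids give the same outcome.
€2353: truthful payoff €1690, deviation payoff €0 → loss €1690.
€3060: truthful payoff €983, deviation payoff €0 → loss €983.
€3450: truthful payoff €593, deviation payoff €0 → loss €593.
€751: outcomes coincide → loss €0.
€3676: truthful payoff €367, deviation payoff €0 → loss €367.
€2474: truthful payoff €1569, deviation payoff €0 → loss €1569.
€2260: truthful payoff €1783, deviation payoff €0 → loss €1783.
Total loss = €1690 + €983 + €593 + €367 + €1569 + €1783 = €6985.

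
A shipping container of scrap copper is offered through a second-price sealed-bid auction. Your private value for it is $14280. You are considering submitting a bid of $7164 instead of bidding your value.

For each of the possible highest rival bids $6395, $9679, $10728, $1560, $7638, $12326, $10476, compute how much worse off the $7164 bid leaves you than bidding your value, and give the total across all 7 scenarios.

$20553

The deviation costs you only when the competing bid falls strictly between $7164 and $14280; elsewhere both bids give the same outcome.
$6395: outcomes coincide → loss $0.
$9679: truthful payoff $4601, deviation payoff $0 → loss $4601.
$10728: truthful payoff $3552, deviation payoff $0 → loss $3552.
$1560: outcomes coincide → loss $0.
$7638: truthful payoff $6642, deviation payoff $0 → loss $6642.
$12326: truthful payoff $1954, deviation payoff $0 → loss $1954.
$10476: truthful payoff $3804, deviation payoff $0 → loss $3804.
Total loss = $4601 + $3552 + $6642 + $1954 + $3804 = $20553.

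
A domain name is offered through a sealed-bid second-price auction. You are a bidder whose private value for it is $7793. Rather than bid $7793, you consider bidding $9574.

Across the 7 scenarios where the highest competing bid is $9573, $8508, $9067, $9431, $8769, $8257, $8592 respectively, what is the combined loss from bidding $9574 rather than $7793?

$7646

The deviation costs you only when the competing bid falls strictly between $7793 and $9574; elsewhere both bids give the same outcome.
$9573: truthful payoff $0, deviation payoff −$1780 → loss $1780.
$8508: truthful payoff $0, deviation payoff −$715 → loss $715.
$9067: truthful payoff $0, deviation payoff −$1274 → loss $1274.
$9431: truthful payoff $0, deviation payoff −$1638 → loss $1638.
$8769: truthful payoff $0, deviation payoff −$976 → loss $976.
$8257: truthful payoff $0, deviation payoff −$464 → loss $464.
$8592: truthful payoff $0, deviation payoff −$799 → loss $799.
Total loss = $1780 + $715 + $1274 + $1638 + $976 + $464 + $799 = $7646.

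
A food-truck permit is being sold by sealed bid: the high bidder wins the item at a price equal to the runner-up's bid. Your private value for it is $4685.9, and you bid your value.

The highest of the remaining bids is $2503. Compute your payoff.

Your bid $4685.9 exceeds the highest competing bid $2503, so you win.
In a second-price auction the winner pays the second-highest bid, $2503.
Payoff = value − price = $4685.9 − $2503 = $2182.9.

$2182.9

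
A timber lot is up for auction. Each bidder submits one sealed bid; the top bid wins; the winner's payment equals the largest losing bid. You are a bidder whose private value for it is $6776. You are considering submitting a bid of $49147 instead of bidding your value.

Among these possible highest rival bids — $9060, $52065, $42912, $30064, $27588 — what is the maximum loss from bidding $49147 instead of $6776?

$9060: truthful gives $0, deviation gives −$2284 → loss $2284.
$52065: same outcome either way → loss $0.
$42912: truthful gives $0, deviation gives −$36136 → loss $36136.
$30064: truthful gives $0, deviation gives −$23288 → loss $23288.
$27588: truthful gives $0, deviation gives −$20812 → loss $20812.
Maximum loss: $36136.

$36136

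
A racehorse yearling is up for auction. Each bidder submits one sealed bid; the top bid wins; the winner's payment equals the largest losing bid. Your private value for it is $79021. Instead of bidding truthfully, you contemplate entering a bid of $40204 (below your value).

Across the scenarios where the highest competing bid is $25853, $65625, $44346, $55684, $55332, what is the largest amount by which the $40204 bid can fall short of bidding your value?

$34675

$25853: same outcome either way → loss $0.
$65625: truthful gives $13396, deviation gives $0 → loss $13396.
$44346: truthful gives $34675, deviation gives $0 → loss $34675.
$55684: truthful gives $23337, deviation gives $0 → loss $23337.
$55332: truthful gives $23689, deviation gives $0 → loss $23689.
Maximum loss: $34675.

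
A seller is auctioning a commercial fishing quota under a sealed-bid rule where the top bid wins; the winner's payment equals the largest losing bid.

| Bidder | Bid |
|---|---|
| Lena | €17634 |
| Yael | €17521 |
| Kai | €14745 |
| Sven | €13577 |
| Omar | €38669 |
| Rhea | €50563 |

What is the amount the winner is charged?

€38669

Highest bid: Rhea at €50563, so Rhea wins.
Second-highest bid: Omar at €38669 — that is the price the winner pays.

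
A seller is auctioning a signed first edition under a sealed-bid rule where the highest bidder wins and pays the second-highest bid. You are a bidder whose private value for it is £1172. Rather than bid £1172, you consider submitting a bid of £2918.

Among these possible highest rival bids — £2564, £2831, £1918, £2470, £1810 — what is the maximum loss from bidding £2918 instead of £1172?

£2564: truthful gives £0, deviation gives −£1392 → loss £1392.
£2831: truthful gives £0, deviation gives −£1659 → loss £1659.
£1918: truthful gives £0, deviation gives −£746 → loss £746.
£2470: truthful gives £0, deviation gives −£1298 → loss £1298.
£1810: truthful gives £0, deviation gives −£638 → loss £638.
Maximum loss: £1659.

£1659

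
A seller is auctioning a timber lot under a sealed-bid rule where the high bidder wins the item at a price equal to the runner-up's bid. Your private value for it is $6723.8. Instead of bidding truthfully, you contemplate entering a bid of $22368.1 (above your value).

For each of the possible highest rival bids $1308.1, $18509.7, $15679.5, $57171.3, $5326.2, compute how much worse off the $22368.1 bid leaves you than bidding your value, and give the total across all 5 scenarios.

$20741.6

The deviation costs you only when the competing bid falls strictly between $6723.8 and $22368.1; elsewhere both bids give the same outcome.
$1308.1: outcomes coincide → loss $0.
$18509.7: truthful payoff $0, deviation payoff −$11785.9 → loss $11785.9.
$15679.5: truthful payoff $0, deviation payoff −$8955.7 → loss $8955.7.
$57171.3: outcomes coincide → loss $0.
$5326.2: outcomes coincide → loss $0.
Total loss = $11785.9 + $8955.7 = $20741.6.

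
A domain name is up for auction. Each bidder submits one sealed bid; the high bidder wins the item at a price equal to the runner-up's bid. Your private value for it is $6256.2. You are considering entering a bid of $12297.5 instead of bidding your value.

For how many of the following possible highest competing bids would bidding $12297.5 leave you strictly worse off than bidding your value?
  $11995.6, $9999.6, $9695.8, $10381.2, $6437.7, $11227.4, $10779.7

The deviation hurts exactly when the highest competing bid lies strictly between $6256.2 and $12297.5 — overbidding then wins at a price above your value.
$11995.6: inside the interval → strictly worse (loss $5739.4).
$9999.6: inside the interval → strictly worse (loss $3743.4).
$9695.8: inside the interval → strictly worse (loss $3439.6).
$10381.2: inside the interval → strictly worse (loss $4125).
$6437.7: inside the interval → strictly worse (loss $181.5).
$11227.4: inside the interval → strictly worse (loss $4971.2).
$10779.7: inside the interval → strictly worse (loss $4523.5).
Count: 7.

7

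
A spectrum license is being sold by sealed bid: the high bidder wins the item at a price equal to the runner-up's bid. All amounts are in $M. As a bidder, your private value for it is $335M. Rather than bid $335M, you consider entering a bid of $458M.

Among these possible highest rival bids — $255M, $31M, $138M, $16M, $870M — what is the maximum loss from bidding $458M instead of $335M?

$255M: same outcome either way → loss $0M.
$31M: same outcome either way → loss $0M.
$138M: same outcome either way → loss $0M.
$16M: same outcome either way → loss $0M.
$870M: same outcome either way → loss $0M.
Maximum loss: $0M.

$0M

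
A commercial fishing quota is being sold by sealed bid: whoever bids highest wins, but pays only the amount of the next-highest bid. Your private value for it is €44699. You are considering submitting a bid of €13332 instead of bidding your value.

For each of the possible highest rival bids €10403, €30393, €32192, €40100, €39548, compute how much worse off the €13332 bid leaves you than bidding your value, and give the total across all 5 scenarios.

€36563

The deviation costs you only when the competing bid falls strictly between €13332 and €44699; elsewhere both bids give the same outcome.
€10403: outcomes coincide → loss €0.
€30393: truthful payoff €14306, deviation payoff €0 → loss €14306.
€32192: truthful payoff €12507, deviation payoff €0 → loss €12507.
€40100: truthful payoff €4599, deviation payoff €0 → loss €4599.
€39548: truthful payoff €5151, deviation payoff €0 → loss €5151.
Total loss = €14306 + €12507 + €4599 + €5151 = €36563.
In a second-price auction your bid sets only whether you win, not what you pay, so bidding your true value is weakly dominant.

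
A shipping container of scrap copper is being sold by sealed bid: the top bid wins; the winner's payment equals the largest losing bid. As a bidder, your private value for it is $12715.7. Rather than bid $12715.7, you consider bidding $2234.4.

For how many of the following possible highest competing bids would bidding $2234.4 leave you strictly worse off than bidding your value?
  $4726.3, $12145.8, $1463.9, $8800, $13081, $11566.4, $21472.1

The deviation hurts exactly when the highest competing bid lies strictly between $2234.4 and $12715.7 — underbidding then forfeits a profitable win.
$4726.3: inside the interval → strictly worse (loss $7989.4).
$12145.8: inside the interval → strictly worse (loss $569.9).
$1463.9: below both → same outcome either way.
$8800: inside the interval → strictly worse (loss $3915.7).
$13081: above both → same outcome either way.
$11566.4: inside the interval → strictly worse (loss $1149.3).
$21472.1: above both → same outcome either way.
Count: 4.

4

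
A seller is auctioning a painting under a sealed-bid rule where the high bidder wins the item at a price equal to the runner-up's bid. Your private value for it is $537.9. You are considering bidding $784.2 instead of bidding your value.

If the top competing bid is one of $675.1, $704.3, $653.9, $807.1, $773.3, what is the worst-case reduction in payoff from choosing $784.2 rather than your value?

$235.4

$675.1: truthful gives $0, deviation gives −$137.2 → loss $137.2.
$704.3: truthful gives $0, deviation gives −$166.4 → loss $166.4.
$653.9: truthful gives $0, deviation gives −$116 → loss $116.
$807.1: same outcome either way → loss $0.
$773.3: truthful gives $0, deviation gives −$235.4 → loss $235.4.
Maximum loss: $235.4.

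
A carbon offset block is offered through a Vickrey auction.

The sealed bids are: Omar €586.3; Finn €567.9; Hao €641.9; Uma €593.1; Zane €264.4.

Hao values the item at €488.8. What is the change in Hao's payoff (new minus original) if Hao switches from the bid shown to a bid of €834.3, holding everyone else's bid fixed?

€0

The highest bid among the other bidders is €593.1; Hao's bid doesn't change that.
Original bid €641.9: Hao is highest, pays the top rival bid €593.1; payoff €488.8 − €593.1 = −€104.3.
Alternative bid €834.3: Hao is highest, pays the top rival bid €593.1; payoff €488.8 − €593.1 = −€104.3.
Change in payoff = −€104.3 − (−€104.3) = €0.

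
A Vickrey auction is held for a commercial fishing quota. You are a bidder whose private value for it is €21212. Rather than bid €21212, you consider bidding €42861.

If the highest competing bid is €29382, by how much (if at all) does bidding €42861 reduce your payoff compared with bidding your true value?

€8170

Bidding your value €21212: you lose (since €21212 < €29382). Payoff €0.
Bidding €42861: you win and pay €29382. Payoff €21212 − €29382 = −€8170.
The competing bid €29382 lies between your value and your inflated bid, so overbidding wins an item priced above your value.
Loss from deviating = €0 − (−€8170) = €8170.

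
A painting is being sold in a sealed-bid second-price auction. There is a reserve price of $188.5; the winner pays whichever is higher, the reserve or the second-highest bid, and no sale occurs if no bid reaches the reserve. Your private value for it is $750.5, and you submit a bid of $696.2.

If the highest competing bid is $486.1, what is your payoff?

Your bid $696.2 is the highest and exceeds the reserve.
Price = max(second-highest bid, reserve) = max($486.1, $188.5) = $486.1.
Payoff = $750.5 − $486.1 = $264.4.

$264.4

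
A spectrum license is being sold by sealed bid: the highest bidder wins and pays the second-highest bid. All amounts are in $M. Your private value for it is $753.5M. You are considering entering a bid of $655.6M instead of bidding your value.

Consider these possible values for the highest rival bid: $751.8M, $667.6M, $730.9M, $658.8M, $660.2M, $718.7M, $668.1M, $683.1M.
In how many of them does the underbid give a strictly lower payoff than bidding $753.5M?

The deviation hurts exactly when the highest competing bid lies strictly between $655.6M and $753.5M — underbidding then forfeits a profitable win.
$751.8M: inside the interval → strictly worse (loss $1.7M).
$667.6M: inside the interval → strictly worse (loss $85.9M).
$730.9M: inside the interval → strictly worse (loss $22.6M).
$658.8M: inside the interval → strictly worse (loss $94.7M).
$660.2M: inside the interval → strictly worse (loss $93.3M).
$718.7M: inside the interval → strictly worse (loss $34.8M).
$668.1M: inside the interval → strictly worse (loss $85.4M).
$683.1M: inside the interval → strictly worse (loss $70.4M).
Count: 8.

8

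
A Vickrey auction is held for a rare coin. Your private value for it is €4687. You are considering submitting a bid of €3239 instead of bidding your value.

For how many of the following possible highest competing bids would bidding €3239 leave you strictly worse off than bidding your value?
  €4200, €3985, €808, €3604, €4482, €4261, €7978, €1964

5

The deviation hurts exactly when the highest competing bid lies strictly between €3239 and €4687 — underbidding then forfeits a profitable win.
€4200: inside the interval → strictly worse (loss €487).
€3985: inside the interval → strictly worse (loss €702).
€808: below both → same outcome either way.
€3604: inside the interval → strictly worse (loss €1083).
€4482: inside the interval → strictly worse (loss €205).
€4261: inside the interval → strictly worse (loss €426).
€7978: above both → same outcome either way.
€1964: below both → same outcome either way.
Count: 5.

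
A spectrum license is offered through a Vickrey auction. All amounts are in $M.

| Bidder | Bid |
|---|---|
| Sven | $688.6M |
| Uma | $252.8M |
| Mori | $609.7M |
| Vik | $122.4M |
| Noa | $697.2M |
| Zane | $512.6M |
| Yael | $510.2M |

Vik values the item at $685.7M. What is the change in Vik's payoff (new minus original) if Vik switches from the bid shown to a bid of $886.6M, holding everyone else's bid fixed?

−$11.5M

The highest bid among the other bidders is $697.2M; Vik's bid doesn't change that.
Original bid $122.4M: Vik is not highest (top rival bid is $697.2M); payoff $0M.
Alternative bid $886.6M: Vik is highest, pays the top rival bid $697.2M; payoff $685.7M − $697.2M = −$11.5M.
Change in payoff = −$11.5M − ($0M) = −$11.5M.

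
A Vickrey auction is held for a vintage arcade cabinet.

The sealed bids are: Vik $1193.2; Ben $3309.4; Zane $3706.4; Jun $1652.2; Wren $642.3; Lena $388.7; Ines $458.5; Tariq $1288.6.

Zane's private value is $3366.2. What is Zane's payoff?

$56.8

Highest bid: Zane at $3706.4, so Zane wins.
Second-highest bid: Ben at $3309.4 — that is the price the winner pays.
Zane's payoff = value − price = $3366.2 − $3309.4 = $56.8.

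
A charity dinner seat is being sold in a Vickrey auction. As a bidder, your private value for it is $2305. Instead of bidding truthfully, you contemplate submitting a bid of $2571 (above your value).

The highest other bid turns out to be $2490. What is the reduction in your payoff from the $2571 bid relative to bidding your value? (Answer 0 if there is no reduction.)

$185

Bidding your value $2305: you lose (since $2305 < $2490). Payoff $0.
Bidding $2571: you win and pay $2490. Payoff $2305 − $2490 = −$185.
The competing bid $2490 lies between your value and your inflated bid, so overbidding wins an item priced above your value.
Loss from deviating = $0 − (−$185) = $185.
Truthful bidding weakly dominates here: raising your bid can only win items priced above your value, and lowering it can only forfeit items priced below.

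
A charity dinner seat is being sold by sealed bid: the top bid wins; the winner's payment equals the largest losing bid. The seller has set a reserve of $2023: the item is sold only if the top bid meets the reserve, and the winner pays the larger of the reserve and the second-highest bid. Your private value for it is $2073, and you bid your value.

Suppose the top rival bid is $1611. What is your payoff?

Your bid $2073 is the highest and exceeds the reserve.
Price = max(second-highest bid, reserve) = max($1611, $2023) = $2023.
Payoff = $2073 − $2023 = $50.

$50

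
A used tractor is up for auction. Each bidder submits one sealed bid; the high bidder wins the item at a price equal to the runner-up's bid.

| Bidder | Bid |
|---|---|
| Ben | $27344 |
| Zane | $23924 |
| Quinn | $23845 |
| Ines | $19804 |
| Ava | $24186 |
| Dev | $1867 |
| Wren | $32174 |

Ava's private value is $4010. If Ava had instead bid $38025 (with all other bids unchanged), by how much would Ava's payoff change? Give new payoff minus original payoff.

−$28164

The highest bid among the other bidders is $32174; Ava's bid doesn't change that.
Original bid $24186: Ava is not highest (top rival bid is $32174); payoff $0.
Alternative bid $38025: Ava is highest, pays the top rival bid $32174; payoff $4010 − $32174 = −$28164.
Change in payoff = −$28164 − ($0) = −$28164.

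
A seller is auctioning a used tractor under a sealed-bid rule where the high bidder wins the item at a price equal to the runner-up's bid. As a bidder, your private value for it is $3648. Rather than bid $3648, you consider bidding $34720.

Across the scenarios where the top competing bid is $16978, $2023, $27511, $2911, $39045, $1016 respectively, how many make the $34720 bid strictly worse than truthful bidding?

The deviation hurts exactly when the highest competing bid lies strictly between $3648 and $34720 — overbidding then wins at a price above your value.
$16978: inside the interval → strictly worse (loss $13330).
$2023: below both → same outcome either way.
$27511: inside the interval → strictly worse (loss $23863).
$2911: below both → same outcome either way.
$39045: above both → same outcome either way.
$1016: below both → same outcome either way.
Count: 2.

2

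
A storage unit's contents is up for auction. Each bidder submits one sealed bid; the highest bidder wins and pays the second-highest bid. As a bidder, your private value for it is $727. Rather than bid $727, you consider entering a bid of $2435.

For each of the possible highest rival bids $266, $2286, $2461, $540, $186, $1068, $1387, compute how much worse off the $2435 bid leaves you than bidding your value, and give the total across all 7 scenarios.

$2560

The deviation costs you only when the competing bid falls strictly between $727 and $2435; elsewhere both bids give the same outcome.
$266: outcomes coincide → loss $0.
$2286: truthful payoff $0, deviation payoff −$1559 → loss $1559.
$2461: outcomes coincide → loss $0.
$540: outcomes coincide → loss $0.
$186: outcomes coincide → loss $0.
$1068: truthful payoff $0, deviation payoff −$341 → loss $341.
$1387: truthful payoff $0, deviation payoff −$660 → loss $660.
Total loss = $1559 + $341 + $660 = $2560.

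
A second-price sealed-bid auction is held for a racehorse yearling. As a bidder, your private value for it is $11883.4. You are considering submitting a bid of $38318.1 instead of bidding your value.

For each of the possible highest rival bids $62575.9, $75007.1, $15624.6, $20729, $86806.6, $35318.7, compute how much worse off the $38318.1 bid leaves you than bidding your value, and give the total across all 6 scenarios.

The deviation costs you only when the competing bid falls strictly between $11883.4 and $38318.1; elsewhere both bids give the same outcome.
$62575.9: outcomes coincide → loss $0.
$75007.1: outcomes coincide → loss $0.
$15624.6: truthful payoff $0, deviation payoff −$3741.2 → loss $3741.2.
$20729: truthful payoff $0, deviation payoff −$8845.6 → loss $8845.6.
$86806.6: outcomes coincide → loss $0.
$35318.7: truthful payoff $0, deviation payoff −$23435.3 → loss $23435.3.
Total loss = $3741.2 + $8845.6 + $23435.3 = $36022.1.

$36022.1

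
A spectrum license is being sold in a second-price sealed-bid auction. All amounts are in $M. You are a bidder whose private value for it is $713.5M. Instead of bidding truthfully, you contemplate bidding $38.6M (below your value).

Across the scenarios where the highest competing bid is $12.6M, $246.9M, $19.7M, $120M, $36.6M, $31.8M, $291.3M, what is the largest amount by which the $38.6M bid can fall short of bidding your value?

$593.5M

$12.6M: same outcome either way → loss $0M.
$246.9M: truthful gives $466.6M, deviation gives $0M → loss $466.6M.
$19.7M: same outcome either way → loss $0M.
$120M: truthful gives $593.5M, deviation gives $0M → loss $593.5M.
$36.6M: same outcome either way → loss $0M.
$31.8M: same outcome either way → loss $0M.
$291.3M: truthful gives $422.2M, deviation gives $0M → loss $422.2M.
Maximum loss: $593.5M.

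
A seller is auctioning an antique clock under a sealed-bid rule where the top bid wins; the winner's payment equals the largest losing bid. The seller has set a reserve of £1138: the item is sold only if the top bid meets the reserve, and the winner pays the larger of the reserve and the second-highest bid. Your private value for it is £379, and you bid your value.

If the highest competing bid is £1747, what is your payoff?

£0

Your bid £379 is below the highest competing bid £1747, so you lose. Payoff £0.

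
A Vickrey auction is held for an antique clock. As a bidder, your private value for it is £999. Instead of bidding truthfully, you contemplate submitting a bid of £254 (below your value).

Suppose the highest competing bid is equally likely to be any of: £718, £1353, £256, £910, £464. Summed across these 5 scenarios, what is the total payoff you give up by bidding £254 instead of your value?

£1648

The deviation costs you only when the competing bid falls strictly between £254 and £999; elsewhere both bids give the same outcome.
£718: truthful payoff £281, deviation payoff £0 → loss £281.
£1353: outcomes coincide → loss £0.
£256: truthful payoff £743, deviation payoff £0 → loss £743.
£910: truthful payoff £89, deviation payoff £0 → loss £89.
£464: truthful payoff £535, deviation payoff £0 → loss £535.
Total loss = £281 + £743 + £89 + £535 = £1648.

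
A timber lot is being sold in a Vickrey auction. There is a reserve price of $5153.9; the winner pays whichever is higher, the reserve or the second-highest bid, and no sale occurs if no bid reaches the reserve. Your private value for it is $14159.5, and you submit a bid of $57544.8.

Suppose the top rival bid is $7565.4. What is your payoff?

Your bid $57544.8 is the highest and exceeds the reserve.
Price = max(second-highest bid, reserve) = max($7565.4, $5153.9) = $7565.4.
Payoff = $14159.5 − $7565.4 = $6594.1.

$6594.1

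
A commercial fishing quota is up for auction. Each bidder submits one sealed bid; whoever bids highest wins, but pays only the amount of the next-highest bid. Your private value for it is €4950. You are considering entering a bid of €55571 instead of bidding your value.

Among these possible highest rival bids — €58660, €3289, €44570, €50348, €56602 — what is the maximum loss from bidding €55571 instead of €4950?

€45398

€58660: same outcome either way → loss €0.
€3289: same outcome either way → loss €0.
€44570: truthful gives €0, deviation gives −€39620 → loss €39620.
€50348: truthful gives €0, deviation gives −€45398 → loss €45398.
€56602: same outcome either way → loss €0.
Maximum loss: €45398.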